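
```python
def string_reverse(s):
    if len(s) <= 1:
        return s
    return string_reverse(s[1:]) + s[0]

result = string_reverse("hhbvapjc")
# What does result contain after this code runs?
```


string_reverse("hhbvapjc")
= string_reverse("hbvapjc") + "h"
= string_reverse("bvapjc") + "h" + "h"
= string_reverse("vapjc") + "b" + "h" + "h"
= string_reverse("apjc") + "v" + "b" + "h" + "h"
= string_reverse("pjc") + "a" + "v" + "b" + "h" + "h"
= string_reverse("jc") + "p" + "a" + "v" + "b" + "h" + "h"
= string_reverse("c") + "j" + "p" + "a" + "v" + "b" + "h" + "h"
= "c" + "j" + "p" + "a" + "v" + "b" + "h" + "h"
= "cjpavbhh"


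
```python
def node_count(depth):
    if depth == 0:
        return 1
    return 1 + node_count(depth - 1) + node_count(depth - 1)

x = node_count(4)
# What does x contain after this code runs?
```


node_count(4)
= 1 + node_count(3) + node_count(3)
= 1 + 2 * node_count(3)
node_count(k) = 2^(k+1) - 1
node_count(0) = 1
node_count(1) = 3
node_count(2) = 7
node_count(3) = 15
node_count(4) = 31
node_count(4) = 2^5 - 1 = 31


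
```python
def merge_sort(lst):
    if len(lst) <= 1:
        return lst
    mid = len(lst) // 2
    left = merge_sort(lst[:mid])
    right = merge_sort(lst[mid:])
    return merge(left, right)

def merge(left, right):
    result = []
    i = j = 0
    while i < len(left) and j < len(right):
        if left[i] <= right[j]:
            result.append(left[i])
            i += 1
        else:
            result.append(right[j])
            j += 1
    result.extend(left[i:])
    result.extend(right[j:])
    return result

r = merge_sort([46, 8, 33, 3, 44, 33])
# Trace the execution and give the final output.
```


merge_sort([46, 8, 33, 3, 44, 33])
Split into [46, 8, 33] and [3, 44, 33]
Left sorted: [8, 33, 46]
Right sorted: [3, 33, 44]
Merge [8, 33, 46] and [3, 33, 44]
= [3, 8, 33, 33, 44, 46]


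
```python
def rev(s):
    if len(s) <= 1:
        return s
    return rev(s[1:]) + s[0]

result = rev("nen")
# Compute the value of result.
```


rev("nen")
= rev("en") + "n"
= rev("n") + "e" + "n"
= "n" + "e" + "n"
= "nen"


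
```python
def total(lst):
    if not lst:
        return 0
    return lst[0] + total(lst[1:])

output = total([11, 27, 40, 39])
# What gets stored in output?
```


total([11, 27, 40, 39])
= 11 + total([27, 40, 39])
= 11 + 27 + total([40, 39])
= 11 + 27 + 40 + total([39])
= 11 + 27 + 40 + 39 + total([])
= 11 + 27 + 40 + 39 + 0
= 117


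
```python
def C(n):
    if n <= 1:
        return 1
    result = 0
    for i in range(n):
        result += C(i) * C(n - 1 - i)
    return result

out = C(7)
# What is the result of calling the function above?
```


C(7)
= sum of C(i) * C(7-1-i) for i in 0..6
First compute sub-values bottom-up:
  C(0) = 1, C(1) = 1
  C(2) = 1*1 + 1*1 = 2
  C(3) = 1*2 + 1*1 + 2*1 = 5
  C(4) = 1*5 + 1*2 + 2*1 + 5*1 = 14
  C(5) = 1*14 + 1*5 + 2*2 + 5*1 + 14*1 = 42
  C(6) = 1*42 + 1*14 + 2*5 + 5*2 + 14*1 + 42*1 = 132
Now C(7):
  C(0)*C(6) = 1*132 = 132
  C(1)*C(5) = 1*42 = 42
  C(2)*C(4) = 2*14 = 28
  C(3)*C(3) = 5*5 = 25
  C(4)*C(2) = 14*2 = 28
  C(5)*C(1) = 42*1 = 42
  C(6)*C(0) = 132*1 = 132
= 132 + 42 + 28 + 25 + 28 + 42 + 132
= 429


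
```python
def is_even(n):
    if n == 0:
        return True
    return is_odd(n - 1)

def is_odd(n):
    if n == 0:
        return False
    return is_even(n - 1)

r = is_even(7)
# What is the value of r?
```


is_even(7)
= is_odd(6)
= is_even(5)
= is_odd(4)
= is_even(3)
= is_odd(2)
= is_even(1)
= is_odd(0)
n == 0: return False
= False


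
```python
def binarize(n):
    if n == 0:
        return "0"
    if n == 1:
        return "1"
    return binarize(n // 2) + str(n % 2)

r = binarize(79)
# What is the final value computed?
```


binarize(79)
= binarize(39) + "1"
= binarize(19) + "1" + "1"
= binarize(9) + "1" + "1" + "1"
= binarize(4) + "1" + "1" + "1" + "1"
= binarize(2) + "0" + "1" + "1" + "1" + "1"
= binarize(1) + "0" + "0" + "1" + "1" + "1" + "1"
= "1" + "0" + "0" + "1" + "1" + "1" + "1"
= "1001111"


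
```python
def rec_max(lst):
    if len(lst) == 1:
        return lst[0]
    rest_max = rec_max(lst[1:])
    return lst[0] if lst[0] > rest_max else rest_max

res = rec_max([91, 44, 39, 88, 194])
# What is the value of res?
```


rec_max([91, 44, 39, 88, 194])
= compare 91 with rec_max([44, 39, 88, 194])
= compare 44 with rec_max([39, 88, 194])
= compare 39 with rec_max([88, 194])
= compare 88 with rec_max([194])
Base: rec_max([194]) = 194
compare 88 with 194: max = 194
compare 39 with 194: max = 194
compare 44 with 194: max = 194
compare 91 with 194: max = 194
= 194


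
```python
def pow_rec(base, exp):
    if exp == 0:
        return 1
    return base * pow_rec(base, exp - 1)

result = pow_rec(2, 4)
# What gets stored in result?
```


pow_rec(2, 4)
= 2 * pow_rec(2, 3)
= 2 * 2 * pow_rec(2, 2)
= 2 * 2 * 2 * pow_rec(2, 1)
= 2 * 2 * 2 * 2 * pow_rec(2, 0)
= 2 * 2 * 2 * 2 * 1
= 16


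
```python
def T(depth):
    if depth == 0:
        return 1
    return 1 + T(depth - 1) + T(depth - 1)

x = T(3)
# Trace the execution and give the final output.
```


T(3)
= 1 + T(2) + T(2)
= 1 + 2 * T(2)
T(k) = 2^(k+1) - 1
T(0) = 1
T(1) = 3
T(2) = 7
T(3) = 15
T(3) = 2^4 - 1 = 15


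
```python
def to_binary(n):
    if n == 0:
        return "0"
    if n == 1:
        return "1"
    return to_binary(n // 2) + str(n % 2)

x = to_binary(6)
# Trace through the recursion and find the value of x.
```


to_binary(6)
= to_binary(3) + "0"
= to_binary(1) + "1" + "0"
= "1" + "1" + "0"
= "110"


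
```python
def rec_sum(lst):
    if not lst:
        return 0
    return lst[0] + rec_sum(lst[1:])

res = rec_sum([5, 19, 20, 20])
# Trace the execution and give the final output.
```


rec_sum([5, 19, 20, 20])
= 5 + rec_sum([19, 20, 20])
= 5 + 19 + rec_sum([20, 20])
= 5 + 19 + 20 + rec_sum([20])
= 5 + 19 + 20 + 20 + rec_sum([])
= 5 + 19 + 20 + 20 + 0
= 64


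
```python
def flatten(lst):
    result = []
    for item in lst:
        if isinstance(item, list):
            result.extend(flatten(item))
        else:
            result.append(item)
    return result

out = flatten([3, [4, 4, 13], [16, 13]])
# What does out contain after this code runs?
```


flatten([3, [4, 4, 13], [16, 13]])
Processing each element:
  3 is not a list -> append 3
  [4, 4, 13] is a list -> flatten recursively -> [4, 4, 13]
  [16, 13] is a list -> flatten recursively -> [16, 13]
= [3, 4, 4, 13, 16, 13]


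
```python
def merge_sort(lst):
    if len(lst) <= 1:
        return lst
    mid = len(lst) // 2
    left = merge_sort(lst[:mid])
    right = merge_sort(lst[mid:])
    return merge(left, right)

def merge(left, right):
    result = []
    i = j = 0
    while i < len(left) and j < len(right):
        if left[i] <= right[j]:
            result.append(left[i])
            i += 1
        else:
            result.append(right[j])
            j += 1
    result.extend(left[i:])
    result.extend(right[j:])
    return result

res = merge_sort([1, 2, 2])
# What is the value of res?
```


merge_sort([1, 2, 2])
Split into [1] and [2, 2]
Left sorted: [1]
Right sorted: [2, 2]
Merge [1] and [2, 2]
= [1, 2, 2]


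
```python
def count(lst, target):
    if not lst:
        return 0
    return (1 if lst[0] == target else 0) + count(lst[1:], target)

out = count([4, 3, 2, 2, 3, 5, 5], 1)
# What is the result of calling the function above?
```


count([4, 3, 2, 2, 3, 5, 5], 1)
lst[0]=4 != 1: 0 + count([3, 2, 2, 3, 5, 5], 1)
lst[0]=3 != 1: 0 + count([2, 2, 3, 5, 5], 1)
lst[0]=2 != 1: 0 + count([2, 3, 5, 5], 1)
lst[0]=2 != 1: 0 + count([3, 5, 5], 1)
lst[0]=3 != 1: 0 + count([5, 5], 1)
lst[0]=5 != 1: 0 + count([5], 1)
lst[0]=5 != 1: 0 + count([], 1)
= 0


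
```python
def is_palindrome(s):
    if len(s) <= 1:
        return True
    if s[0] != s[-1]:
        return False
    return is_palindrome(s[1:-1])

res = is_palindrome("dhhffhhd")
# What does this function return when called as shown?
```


is_palindrome("dhhffhhd")
"dhhffhhd": s[0]='d' == s[-1]='d' -> is_palindrome("hhffhh")
"hhffhh": s[0]='h' == s[-1]='h' -> is_palindrome("hffh")
"hffh": s[0]='h' == s[-1]='h' -> is_palindrome("ff")
"ff": s[0]='f' == s[-1]='f' -> is_palindrome("")
"": len <= 1 -> True
= True


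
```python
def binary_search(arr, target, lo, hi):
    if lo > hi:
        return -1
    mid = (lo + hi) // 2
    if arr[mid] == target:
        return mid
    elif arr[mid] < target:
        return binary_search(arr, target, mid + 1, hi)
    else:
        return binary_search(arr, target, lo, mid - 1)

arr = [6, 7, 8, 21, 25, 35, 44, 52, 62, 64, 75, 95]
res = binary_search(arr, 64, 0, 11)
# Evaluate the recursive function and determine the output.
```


binary_search(arr, 64, 0, 11)
lo=0, hi=11, mid=5, arr[mid]=35
35 < 64, search right half
lo=6, hi=11, mid=8, arr[mid]=62
62 < 64, search right half
lo=9, hi=11, mid=10, arr[mid]=75
75 > 64, search left half
lo=9, hi=9, mid=9, arr[mid]=64
arr[9] == 64, found at index 9
= 9


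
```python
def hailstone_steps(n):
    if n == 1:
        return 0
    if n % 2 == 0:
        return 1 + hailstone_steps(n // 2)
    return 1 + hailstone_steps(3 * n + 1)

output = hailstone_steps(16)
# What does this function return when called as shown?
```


hailstone_steps(16)
16 is even -> hailstone_steps(8)
8 is even -> hailstone_steps(4)
4 is even -> hailstone_steps(2)
2 is even -> hailstone_steps(1)
Reached 1 after 4 steps
= 4


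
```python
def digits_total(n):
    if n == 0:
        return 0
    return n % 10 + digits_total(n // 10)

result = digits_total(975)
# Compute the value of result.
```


digits_total(975)
= 5 + digits_total(97)
= 5 + 7 + digits_total(9)
= 5 + 7 + 9 + digits_total(0)
= 5 + 7 + 9 + 0
= 21


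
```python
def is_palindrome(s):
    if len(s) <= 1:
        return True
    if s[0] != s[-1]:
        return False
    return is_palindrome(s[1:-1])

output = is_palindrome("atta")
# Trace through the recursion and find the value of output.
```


is_palindrome("atta")
"atta": s[0]='a' == s[-1]='a' -> is_palindrome("tt")
"tt": s[0]='t' == s[-1]='t' -> is_palindrome("")
"": len <= 1 -> True
= True


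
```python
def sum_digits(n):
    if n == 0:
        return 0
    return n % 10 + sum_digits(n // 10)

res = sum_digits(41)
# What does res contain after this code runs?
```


sum_digits(41)
= 1 + sum_digits(4)
= 1 + 4 + sum_digits(0)
= 1 + 4 + 0
= 5


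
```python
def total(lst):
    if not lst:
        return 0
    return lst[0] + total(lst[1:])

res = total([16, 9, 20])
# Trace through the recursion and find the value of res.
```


total([16, 9, 20])
= 16 + total([9, 20])
= 16 + 9 + total([20])
= 16 + 9 + 20 + total([])
= 16 + 9 + 20 + 0
= 45


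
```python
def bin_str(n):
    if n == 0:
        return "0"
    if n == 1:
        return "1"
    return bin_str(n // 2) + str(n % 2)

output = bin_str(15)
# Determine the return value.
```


bin_str(15)
= bin_str(7) + "1"
= bin_str(3) + "1" + "1"
= bin_str(1) + "1" + "1" + "1"
= "1" + "1" + "1" + "1"
= "1111"


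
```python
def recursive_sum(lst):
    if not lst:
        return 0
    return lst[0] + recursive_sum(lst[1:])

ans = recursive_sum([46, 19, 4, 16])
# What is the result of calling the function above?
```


recursive_sum([46, 19, 4, 16])
= 46 + recursive_sum([19, 4, 16])
= 46 + 19 + recursive_sum([4, 16])
= 46 + 19 + 4 + recursive_sum([16])
= 46 + 19 + 4 + 16 + recursive_sum([])
= 46 + 19 + 4 + 16 + 0
= 85


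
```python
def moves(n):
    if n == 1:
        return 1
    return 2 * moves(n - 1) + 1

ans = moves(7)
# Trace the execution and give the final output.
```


moves(7)
= 2 * moves(6) + 1
= 2 * (2 * moves(5) + 1) + 1
= 2 * (2 * (2 * moves(4) + 1) + 1) + 1
= 2 * (2 * (2 * (2 * moves(3) + 1) + 1) + 1) + 1
= 2 * (2 * (2 * (2 * (2 * moves(2) + 1) + 1) + 1) + 1) + 1
= 2 * (2 * (2 * (2 * (2 * (2 * moves(1) + 1) + 1) + 1) + 1) + 1) + 1
Now compute bottom-up:
moves(1) = 1
moves(2) = 2 * 1 + 1 = 3
moves(3) = 2 * 3 + 1 = 7
moves(4) = 2 * 7 + 1 = 15
moves(5) = 2 * 15 + 1 = 31
moves(6) = 2 * 31 + 1 = 63
moves(7) = 2 * 63 + 1 = 127
= 127


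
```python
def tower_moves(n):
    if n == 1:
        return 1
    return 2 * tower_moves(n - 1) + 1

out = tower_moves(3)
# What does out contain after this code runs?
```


tower_moves(3)
= 2 * tower_moves(2) + 1
= 2 * (2 * tower_moves(1) + 1) + 1
Now compute bottom-up:
tower_moves(1) = 1
tower_moves(2) = 2 * 1 + 1 = 3
tower_moves(3) = 2 * 3 + 1 = 7
= 7


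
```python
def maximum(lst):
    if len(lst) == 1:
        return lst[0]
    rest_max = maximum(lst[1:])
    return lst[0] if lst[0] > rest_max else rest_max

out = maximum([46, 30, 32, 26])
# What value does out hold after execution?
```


maximum([46, 30, 32, 26])
= compare 46 with maximum([30, 32, 26])
= compare 30 with maximum([32, 26])
= compare 32 with maximum([26])
Base: maximum([26]) = 26
compare 32 with 26: max = 32
compare 30 with 32: max = 32
compare 46 with 32: max = 46
= 46


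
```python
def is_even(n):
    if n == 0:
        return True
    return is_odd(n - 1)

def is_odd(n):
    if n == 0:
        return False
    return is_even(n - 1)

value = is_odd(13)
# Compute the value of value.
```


is_odd(13)
= is_even(12)
= is_odd(11)
= is_even(10)
= is_odd(9)
= is_even(8)
= is_odd(7)
= is_even(6)
= is_odd(5)
= is_even(4)
= is_odd(3)
= is_even(2)
= is_odd(1)
= is_even(0)
n == 0: return True
= True


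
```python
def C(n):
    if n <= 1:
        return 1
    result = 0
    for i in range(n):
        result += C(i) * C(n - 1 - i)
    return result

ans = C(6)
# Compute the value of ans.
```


C(6)
= sum of C(i) * C(6-1-i) for i in 0..5
First compute sub-values bottom-up:
  C(0) = 1, C(1) = 1
  C(2) = 1*1 + 1*1 = 2
  C(3) = 1*2 + 1*1 + 2*1 = 5
  C(4) = 1*5 + 1*2 + 2*1 + 5*1 = 14
  C(5) = 1*14 + 1*5 + 2*2 + 5*1 + 14*1 = 42
Now C(6):
  C(0)*C(5) = 1*42 = 42
  C(1)*C(4) = 1*14 = 14
  C(2)*C(3) = 2*5 = 10
  C(3)*C(2) = 5*2 = 10
  C(4)*C(1) = 14*1 = 14
  C(5)*C(0) = 42*1 = 42
= 42 + 14 + 10 + 10 + 14 + 42
= 132


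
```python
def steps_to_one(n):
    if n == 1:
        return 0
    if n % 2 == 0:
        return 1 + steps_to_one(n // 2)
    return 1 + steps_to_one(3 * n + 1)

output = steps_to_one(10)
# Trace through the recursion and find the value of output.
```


steps_to_one(10)
10 is even -> steps_to_one(5)
5 is odd -> 3*5+1 = 16 -> steps_to_one(16)
16 is even -> steps_to_one(8)
8 is even -> steps_to_one(4)
4 is even -> steps_to_one(2)
2 is even -> steps_to_one(1)
Reached 1 after 6 steps
= 6


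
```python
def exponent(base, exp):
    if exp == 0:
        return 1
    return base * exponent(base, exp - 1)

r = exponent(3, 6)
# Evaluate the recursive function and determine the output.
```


exponent(3, 6)
= 3 * exponent(3, 5)
= 3 * 3 * exponent(3, 4)
= 3 * 3 * 3 * exponent(3, 3)
= 3 * 3 * 3 * 3 * exponent(3, 2)
= 3 * 3 * 3 * 3 * 3 * exponent(3, 1)
= 3 * 3 * 3 * 3 * 3 * 3 * exponent(3, 0)
= 3 * 3 * 3 * 3 * 3 * 3 * 1
= 729


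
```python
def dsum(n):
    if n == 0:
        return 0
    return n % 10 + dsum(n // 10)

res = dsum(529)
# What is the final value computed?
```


dsum(529)
= 9 + dsum(52)
= 9 + 2 + dsum(5)
= 9 + 2 + 5 + dsum(0)
= 9 + 2 + 5 + 0
= 16


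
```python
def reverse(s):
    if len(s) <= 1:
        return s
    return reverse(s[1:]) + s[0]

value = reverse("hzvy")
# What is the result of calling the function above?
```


reverse("hzvy")
= reverse("zvy") + "h"
= reverse("vy") + "z" + "h"
= reverse("y") + "v" + "z" + "h"
= "y" + "v" + "z" + "h"
= "yvzh"


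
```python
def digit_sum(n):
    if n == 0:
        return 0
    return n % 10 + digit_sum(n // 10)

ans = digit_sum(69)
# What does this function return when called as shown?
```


digit_sum(69)
= 9 + digit_sum(6)
= 9 + 6 + digit_sum(0)
= 9 + 6 + 0
= 15


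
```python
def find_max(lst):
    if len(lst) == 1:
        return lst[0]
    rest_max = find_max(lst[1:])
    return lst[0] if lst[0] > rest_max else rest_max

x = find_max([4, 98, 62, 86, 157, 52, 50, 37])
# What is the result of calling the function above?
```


find_max([4, 98, 62, 86, 157, 52, 50, 37])
= compare 4 with find_max([98, 62, 86, 157, 52, 50, 37])
= compare 98 with find_max([62, 86, 157, 52, 50, 37])
= compare 62 with find_max([86, 157, 52, 50, 37])
= compare 86 with find_max([157, 52, 50, 37])
= compare 157 with find_max([52, 50, 37])
= compare 52 with find_max([50, 37])
= compare 50 with find_max([37])
Base: find_max([37]) = 37
compare 50 with 37: max = 50
compare 52 with 50: max = 52
compare 157 with 52: max = 157
compare 86 with 157: max = 157
compare 62 with 157: max = 157
compare 98 with 157: max = 157
compare 4 with 157: max = 157
= 157


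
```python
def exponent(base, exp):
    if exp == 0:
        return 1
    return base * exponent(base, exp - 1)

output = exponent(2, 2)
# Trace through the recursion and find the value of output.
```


exponent(2, 2)
= 2 * exponent(2, 1)
= 2 * 2 * exponent(2, 0)
= 2 * 2 * 1
= 4


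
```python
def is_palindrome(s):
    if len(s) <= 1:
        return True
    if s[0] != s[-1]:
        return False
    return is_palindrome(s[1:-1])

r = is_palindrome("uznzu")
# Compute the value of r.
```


is_palindrome("uznzu")
"uznzu": s[0]='u' == s[-1]='u' -> is_palindrome("znz")
"znz": s[0]='z' == s[-1]='z' -> is_palindrome("n")
"n": len <= 1 -> True
= True


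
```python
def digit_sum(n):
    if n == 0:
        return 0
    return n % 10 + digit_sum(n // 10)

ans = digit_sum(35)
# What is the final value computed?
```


digit_sum(35)
= 5 + digit_sum(3)
= 5 + 3 + digit_sum(0)
= 5 + 3 + 0
= 8


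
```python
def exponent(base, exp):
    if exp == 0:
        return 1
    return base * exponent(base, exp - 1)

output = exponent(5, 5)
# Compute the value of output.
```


exponent(5, 5)
= 5 * exponent(5, 4)
= 5 * 5 * exponent(5, 3)
= 5 * 5 * 5 * exponent(5, 2)
= 5 * 5 * 5 * 5 * exponent(5, 1)
= 5 * 5 * 5 * 5 * 5 * exponent(5, 0)
= 5 * 5 * 5 * 5 * 5 * 1
= 3125


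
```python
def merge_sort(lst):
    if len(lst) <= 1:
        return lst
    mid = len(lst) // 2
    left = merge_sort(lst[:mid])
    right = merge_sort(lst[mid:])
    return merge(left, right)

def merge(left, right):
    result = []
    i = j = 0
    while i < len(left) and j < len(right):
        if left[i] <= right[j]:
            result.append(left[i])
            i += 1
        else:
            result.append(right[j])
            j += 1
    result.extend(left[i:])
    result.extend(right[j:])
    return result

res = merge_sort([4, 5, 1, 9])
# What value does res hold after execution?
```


merge_sort([4, 5, 1, 9])
Split into [4, 5] and [1, 9]
Left sorted: [4, 5]
Right sorted: [1, 9]
Merge [4, 5] and [1, 9]
= [1, 4, 5, 9]


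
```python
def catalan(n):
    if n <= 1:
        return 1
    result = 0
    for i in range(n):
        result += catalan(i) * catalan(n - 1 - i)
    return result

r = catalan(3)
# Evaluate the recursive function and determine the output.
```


catalan(3)
= sum of catalan(i) * catalan(3-1-i) for i in 0..2
First compute sub-values bottom-up:
  catalan(0) = 1, catalan(1) = 1
  catalan(2) = 1*1 + 1*1 = 2
Now catalan(3):
  catalan(0)*catalan(2) = 1*2 = 2
  catalan(1)*catalan(1) = 1*1 = 1
  catalan(2)*catalan(0) = 2*1 = 2
= 2 + 1 + 2
= 5


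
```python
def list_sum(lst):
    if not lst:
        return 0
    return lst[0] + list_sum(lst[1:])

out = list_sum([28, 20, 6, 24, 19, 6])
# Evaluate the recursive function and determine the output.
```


list_sum([28, 20, 6, 24, 19, 6])
= 28 + list_sum([20, 6, 24, 19, 6])
= 28 + 20 + list_sum([6, 24, 19, 6])
= 28 + 20 + 6 + list_sum([24, 19, 6])
= 28 + 20 + 6 + 24 + list_sum([19, 6])
= 28 + 20 + 6 + 24 + 19 + list_sum([6])
= 28 + 20 + 6 + 24 + 19 + 6 + list_sum([])
= 28 + 20 + 6 + 24 + 19 + 6 + 0
= 103


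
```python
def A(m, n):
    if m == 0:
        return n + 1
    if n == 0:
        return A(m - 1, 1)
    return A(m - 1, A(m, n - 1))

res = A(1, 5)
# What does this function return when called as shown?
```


A(1, 5)
= A(0, A(1, 4))
First compute A(1, 4) = 6
= A(0, 6)
= 7


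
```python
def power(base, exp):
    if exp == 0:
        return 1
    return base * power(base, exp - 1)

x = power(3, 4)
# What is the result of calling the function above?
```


power(3, 4)
= 3 * power(3, 3)
= 3 * 3 * power(3, 2)
= 3 * 3 * 3 * power(3, 1)
= 3 * 3 * 3 * 3 * power(3, 0)
= 3 * 3 * 3 * 3 * 1
= 81


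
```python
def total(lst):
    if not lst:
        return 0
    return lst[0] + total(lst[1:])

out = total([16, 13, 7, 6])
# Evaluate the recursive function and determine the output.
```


total([16, 13, 7, 6])
= 16 + total([13, 7, 6])
= 16 + 13 + total([7, 6])
= 16 + 13 + 7 + total([6])
= 16 + 13 + 7 + 6 + total([])
= 16 + 13 + 7 + 6 + 0
= 42


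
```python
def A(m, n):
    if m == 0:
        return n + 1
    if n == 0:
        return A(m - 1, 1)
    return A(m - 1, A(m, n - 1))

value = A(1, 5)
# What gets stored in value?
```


A(1, 5)
= A(0, A(1, 4))
First compute A(1, 4) = 6
= A(0, 6)
= 7


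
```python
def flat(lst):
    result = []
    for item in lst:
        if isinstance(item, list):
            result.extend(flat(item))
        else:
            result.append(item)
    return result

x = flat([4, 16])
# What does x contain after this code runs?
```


flat([4, 16])
Processing each element:
  4 is not a list -> append 4
  16 is not a list -> append 16
= [4, 16]


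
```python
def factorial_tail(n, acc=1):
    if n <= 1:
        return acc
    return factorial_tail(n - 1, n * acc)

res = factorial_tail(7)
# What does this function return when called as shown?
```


factorial_tail(7, 1)
= factorial_tail(6, 7 * 1) = factorial_tail(6, 7)
= factorial_tail(5, 6 * 7) = factorial_tail(5, 42)
= factorial_tail(4, 5 * 42) = factorial_tail(4, 210)
= factorial_tail(3, 4 * 210) = factorial_tail(3, 840)
= factorial_tail(2, 3 * 840) = factorial_tail(2, 2520)
= factorial_tail(1, 2 * 2520) = factorial_tail(1, 5040)
n <= 1, return acc = 5040


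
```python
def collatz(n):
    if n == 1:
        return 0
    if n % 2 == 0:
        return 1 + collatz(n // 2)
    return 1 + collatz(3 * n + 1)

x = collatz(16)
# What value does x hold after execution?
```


collatz(16)
16 is even -> collatz(8)
8 is even -> collatz(4)
4 is even -> collatz(2)
2 is even -> collatz(1)
Reached 1 after 4 steps
= 4


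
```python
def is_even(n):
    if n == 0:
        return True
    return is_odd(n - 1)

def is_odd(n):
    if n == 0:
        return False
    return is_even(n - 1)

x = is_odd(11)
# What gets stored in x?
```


is_odd(11)
= is_even(10)
= is_odd(9)
= is_even(8)
= is_odd(7)
= is_even(6)
= is_odd(5)
= is_even(4)
= is_odd(3)
= is_even(2)
= is_odd(1)
= is_even(0)
n == 0: return True
= True


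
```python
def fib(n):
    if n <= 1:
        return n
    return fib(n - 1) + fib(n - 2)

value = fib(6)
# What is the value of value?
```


fib(6)
= fib(5) + fib(4)
= (fib(4) + fib(3)) + fib(4)
Computing bottom-up: fib(0)=0, fib(1)=1, fib(2)=1, fib(3)=2, fib(4)=3, fib(5)=5, fib(6)=8
= 8


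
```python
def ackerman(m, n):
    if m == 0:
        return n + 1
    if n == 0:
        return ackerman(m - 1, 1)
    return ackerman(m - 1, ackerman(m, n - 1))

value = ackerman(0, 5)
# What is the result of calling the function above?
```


ackerman(0, 5)
m == 0: return 5 + 1 = 6
= 6


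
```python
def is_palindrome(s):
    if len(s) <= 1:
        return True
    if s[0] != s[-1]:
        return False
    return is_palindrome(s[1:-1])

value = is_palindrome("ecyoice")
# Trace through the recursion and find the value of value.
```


is_palindrome("ecyoice")
"ecyoice": s[0]='e' == s[-1]='e' -> is_palindrome("cyoic")
"cyoic": s[0]='c' == s[-1]='c' -> is_palindrome("yoi")
"yoi": s[0]='y' != s[-1]='i' -> False
= False


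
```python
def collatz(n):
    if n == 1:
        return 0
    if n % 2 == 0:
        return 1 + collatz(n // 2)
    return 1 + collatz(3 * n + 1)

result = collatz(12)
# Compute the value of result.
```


collatz(12)
12 is even -> collatz(6)
6 is even -> collatz(3)
3 is odd -> 3*3+1 = 10 -> collatz(10)
10 is even -> collatz(5)
5 is odd -> 3*5+1 = 16 -> collatz(16)
16 is even -> collatz(8)
8 is even -> collatz(4)
4 is even -> collatz(2)
2 is even -> collatz(1)
Reached 1 after 9 steps
= 9


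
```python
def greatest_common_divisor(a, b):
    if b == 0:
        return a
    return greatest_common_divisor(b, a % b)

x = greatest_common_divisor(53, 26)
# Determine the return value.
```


greatest_common_divisor(53, 26)
= greatest_common_divisor(26, 53 % 26) = greatest_common_divisor(26, 1)
= greatest_common_divisor(1, 26 % 1) = greatest_common_divisor(1, 0)
b == 0, return a = 1


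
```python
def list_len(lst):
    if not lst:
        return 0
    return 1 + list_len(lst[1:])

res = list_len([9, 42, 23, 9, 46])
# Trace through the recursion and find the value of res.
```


list_len([9, 42, 23, 9, 46])
= 1 + list_len([42, 23, 9, 46])
= 1 + 1 + list_len([23, 9, 46])
= 1 + 1 + 1 + list_len([9, 46])
= 1 + 1 + 1 + 1 + list_len([46])
= 1 + 1 + 1 + 1 + 1 + list_len([])
= 1 + 1 + 1 + 1 + 1 + 0
= 5


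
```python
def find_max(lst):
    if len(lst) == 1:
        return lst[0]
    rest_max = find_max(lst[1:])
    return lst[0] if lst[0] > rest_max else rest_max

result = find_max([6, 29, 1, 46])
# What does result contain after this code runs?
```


find_max([6, 29, 1, 46])
= compare 6 with find_max([29, 1, 46])
= compare 29 with find_max([1, 46])
= compare 1 with find_max([46])
Base: find_max([46]) = 46
compare 1 with 46: max = 46
compare 29 with 46: max = 46
compare 6 with 46: max = 46
= 46


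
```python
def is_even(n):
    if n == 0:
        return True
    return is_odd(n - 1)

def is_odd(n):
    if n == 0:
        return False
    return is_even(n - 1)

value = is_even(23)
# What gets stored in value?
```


is_even(23)
= is_odd(22)
= is_even(21)
= is_odd(20)
= is_even(19)
= is_odd(18)
= is_even(17)
= is_odd(16)
= is_even(15)
= is_odd(14)
= is_even(13)
= is_odd(12)
= is_even(11)
= is_odd(10)
= is_even(9)
= is_odd(8)
= is_even(7)
= is_odd(6)
= is_even(5)
= is_odd(4)
= is_even(3)
= is_odd(2)
= is_even(1)
= is_odd(0)
n == 0: return False
= False


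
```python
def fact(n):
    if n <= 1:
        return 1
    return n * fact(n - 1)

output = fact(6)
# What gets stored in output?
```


fact(6)
= 6 * fact(5)
= 6 * 5 * fact(4)
= 6 * 5 * 4 * fact(3)
= 6 * 5 * 4 * 3 * fact(2)
= 6 * 5 * 4 * 3 * 2 * fact(1)
= 6 * 5 * 4 * 3 * 2 * 1
= 720


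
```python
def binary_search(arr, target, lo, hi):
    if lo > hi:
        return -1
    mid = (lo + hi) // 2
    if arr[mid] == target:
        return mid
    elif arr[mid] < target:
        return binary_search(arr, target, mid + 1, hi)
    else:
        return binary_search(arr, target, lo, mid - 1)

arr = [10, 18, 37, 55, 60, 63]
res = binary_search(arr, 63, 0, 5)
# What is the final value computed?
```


binary_search(arr, 63, 0, 5)
lo=0, hi=5, mid=2, arr[mid]=37
37 < 63, search right half
lo=3, hi=5, mid=4, arr[mid]=60
60 < 63, search right half
lo=5, hi=5, mid=5, arr[mid]=63
arr[5] == 63, found at index 5
= 5


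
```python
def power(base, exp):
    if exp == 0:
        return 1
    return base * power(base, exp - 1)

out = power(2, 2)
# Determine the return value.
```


power(2, 2)
= 2 * power(2, 1)
= 2 * 2 * power(2, 0)
= 2 * 2 * 1
= 4


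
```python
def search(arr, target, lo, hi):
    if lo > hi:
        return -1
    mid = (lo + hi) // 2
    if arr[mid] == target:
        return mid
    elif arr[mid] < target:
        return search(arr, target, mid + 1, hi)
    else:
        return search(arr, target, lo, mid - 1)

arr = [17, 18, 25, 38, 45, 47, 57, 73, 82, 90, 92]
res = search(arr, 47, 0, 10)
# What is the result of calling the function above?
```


search(arr, 47, 0, 10)
lo=0, hi=10, mid=5, arr[mid]=47
arr[5] == 47, found at index 5
= 5


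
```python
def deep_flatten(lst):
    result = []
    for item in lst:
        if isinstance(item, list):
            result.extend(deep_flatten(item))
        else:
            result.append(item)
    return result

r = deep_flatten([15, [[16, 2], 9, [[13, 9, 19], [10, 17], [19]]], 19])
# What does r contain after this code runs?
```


deep_flatten([15, [[16, 2], 9, [[13, 9, 19], [10, 17], [19]]], 19])
Processing each element:
  15 is not a list -> append 15
  [[16, 2], 9, [[13, 9, 19], [10, 17], [19]]] is a list -> deep_flatten recursively -> [16, 2, 9, 13, 9, 19, 10, 17, 19]
  19 is not a list -> append 19
= [15, 16, 2, 9, 13, 9, 19, 10, 17, 19, 19]


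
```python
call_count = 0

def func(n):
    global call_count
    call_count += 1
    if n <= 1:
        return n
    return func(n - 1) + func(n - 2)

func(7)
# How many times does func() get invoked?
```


func(7) calls func(6) and func(5); each non-base call branches into two more.
Let C(k) = total number of calls made by func(k), including the call to func(k) itself.
Base cases: C(0) = 1, C(1) = 1
Recurrence: C(k) = 1 + C(k-1) + C(k-2)
  C(2) = 1 + C(1) + C(0) = 1 + 1 + 1 = 3
  C(3) = 1 + C(2) + C(1) = 1 + 3 + 1 = 5
  C(4) = 1 + C(3) + C(2) = 1 + 5 + 3 = 9
  C(5) = 1 + C(4) + C(3) = 1 + 9 + 5 = 15
  C(6) = 1 + C(5) + C(4) = 1 + 15 + 9 = 25
  C(7) = 1 + C(6) + C(5) = 1 + 25 + 15 = 41
Total calls = C(7) = 41


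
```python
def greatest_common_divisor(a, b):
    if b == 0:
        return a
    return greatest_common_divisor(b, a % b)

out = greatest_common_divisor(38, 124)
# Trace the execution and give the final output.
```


greatest_common_divisor(38, 124)
= greatest_common_divisor(124, 38 % 124) = greatest_common_divisor(124, 38)
= greatest_common_divisor(38, 124 % 38) = greatest_common_divisor(38, 10)
= greatest_common_divisor(10, 38 % 10) = greatest_common_divisor(10, 8)
= greatest_common_divisor(8, 10 % 8) = greatest_common_divisor(8, 2)
= greatest_common_divisor(2, 8 % 2) = greatest_common_divisor(2, 0)
b == 0, return a = 2


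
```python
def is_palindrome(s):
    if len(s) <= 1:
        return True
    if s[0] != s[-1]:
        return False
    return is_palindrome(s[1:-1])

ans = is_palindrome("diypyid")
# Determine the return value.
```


is_palindrome("diypyid")
"diypyid": s[0]='d' == s[-1]='d' -> is_palindrome("iypyi")
"iypyi": s[0]='i' == s[-1]='i' -> is_palindrome("ypy")
"ypy": s[0]='y' == s[-1]='y' -> is_palindrome("p")
"p": len <= 1 -> True
= True


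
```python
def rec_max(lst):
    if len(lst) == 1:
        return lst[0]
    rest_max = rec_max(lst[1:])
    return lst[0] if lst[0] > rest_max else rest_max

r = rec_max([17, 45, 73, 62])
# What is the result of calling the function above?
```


rec_max([17, 45, 73, 62])
= compare 17 with rec_max([45, 73, 62])
= compare 45 with rec_max([73, 62])
= compare 73 with rec_max([62])
Base: rec_max([62]) = 62
compare 73 with 62: max = 73
compare 45 with 73: max = 73
compare 17 with 73: max = 73
= 73


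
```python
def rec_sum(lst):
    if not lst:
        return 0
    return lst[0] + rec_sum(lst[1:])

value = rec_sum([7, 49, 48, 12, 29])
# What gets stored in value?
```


rec_sum([7, 49, 48, 12, 29])
= 7 + rec_sum([49, 48, 12, 29])
= 7 + 49 + rec_sum([48, 12, 29])
= 7 + 49 + 48 + rec_sum([12, 29])
= 7 + 49 + 48 + 12 + rec_sum([29])
= 7 + 49 + 48 + 12 + 29 + rec_sum([])
= 7 + 49 + 48 + 12 + 29 + 0
= 145


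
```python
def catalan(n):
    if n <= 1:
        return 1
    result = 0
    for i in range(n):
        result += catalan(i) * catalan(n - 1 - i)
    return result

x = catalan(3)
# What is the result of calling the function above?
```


catalan(3)
= sum of catalan(i) * catalan(3-1-i) for i in 0..2
First compute sub-values bottom-up:
  catalan(0) = 1, catalan(1) = 1
  catalan(2) = 1*1 + 1*1 = 2
Now catalan(3):
  catalan(0)*catalan(2) = 1*2 = 2
  catalan(1)*catalan(1) = 1*1 = 1
  catalan(2)*catalan(0) = 2*1 = 2
= 2 + 1 + 2
= 5


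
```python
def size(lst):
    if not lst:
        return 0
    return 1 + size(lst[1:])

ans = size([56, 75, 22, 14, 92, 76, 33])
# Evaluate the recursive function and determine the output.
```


size([56, 75, 22, 14, 92, 76, 33])
= 1 + size([75, 22, 14, 92, 76, 33])
= 1 + 1 + size([22, 14, 92, 76, 33])
= 1 + 1 + 1 + size([14, 92, 76, 33])
= 1 + 1 + 1 + 1 + size([92, 76, 33])
= 1 + 1 + 1 + 1 + 1 + size([76, 33])
= 1 + 1 + 1 + 1 + 1 + 1 + size([33])
= 1 + 1 + 1 + 1 + 1 + 1 + 1 + size([])
= 1 + 1 + 1 + 1 + 1 + 1 + 1 + 0
= 7


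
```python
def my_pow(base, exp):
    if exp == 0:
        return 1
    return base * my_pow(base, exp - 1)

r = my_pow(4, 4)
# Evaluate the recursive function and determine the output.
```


my_pow(4, 4)
= 4 * my_pow(4, 3)
= 4 * 4 * my_pow(4, 2)
= 4 * 4 * 4 * my_pow(4, 1)
= 4 * 4 * 4 * 4 * my_pow(4, 0)
= 4 * 4 * 4 * 4 * 1
= 256


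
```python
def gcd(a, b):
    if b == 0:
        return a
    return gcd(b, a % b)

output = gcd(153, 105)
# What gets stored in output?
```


gcd(153, 105)
= gcd(105, 153 % 105) = gcd(105, 48)
= gcd(48, 105 % 48) = gcd(48, 9)
= gcd(9, 48 % 9) = gcd(9, 3)
= gcd(3, 9 % 3) = gcd(3, 0)
b == 0, return a = 3


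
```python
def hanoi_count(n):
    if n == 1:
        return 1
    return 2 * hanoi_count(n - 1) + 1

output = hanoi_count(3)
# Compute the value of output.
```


hanoi_count(3)
= 2 * hanoi_count(2) + 1
= 2 * (2 * hanoi_count(1) + 1) + 1
Now compute bottom-up:
hanoi_count(1) = 1
hanoi_count(2) = 2 * 1 + 1 = 3
hanoi_count(3) = 2 * 3 + 1 = 7
= 7


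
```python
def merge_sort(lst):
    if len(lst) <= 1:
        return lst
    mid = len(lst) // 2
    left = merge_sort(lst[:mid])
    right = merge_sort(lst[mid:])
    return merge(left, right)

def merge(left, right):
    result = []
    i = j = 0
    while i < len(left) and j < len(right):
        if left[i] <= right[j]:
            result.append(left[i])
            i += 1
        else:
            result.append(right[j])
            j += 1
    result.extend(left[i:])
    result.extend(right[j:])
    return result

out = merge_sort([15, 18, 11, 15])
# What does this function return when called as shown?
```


merge_sort([15, 18, 11, 15])
Split into [15, 18] and [11, 15]
Left sorted: [15, 18]
Right sorted: [11, 15]
Merge [15, 18] and [11, 15]
= [11, 15, 15, 18]


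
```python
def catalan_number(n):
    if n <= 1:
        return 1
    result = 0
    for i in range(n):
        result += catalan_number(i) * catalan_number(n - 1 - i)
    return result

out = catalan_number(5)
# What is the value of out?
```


catalan_number(5)
= sum of catalan_number(i) * catalan_number(5-1-i) for i in 0..4
First compute sub-values bottom-up:
  catalan_number(0) = 1, catalan_number(1) = 1
  catalan_number(2) = 1*1 + 1*1 = 2
  catalan_number(3) = 1*2 + 1*1 + 2*1 = 5
  catalan_number(4) = 1*5 + 1*2 + 2*1 + 5*1 = 14
Now catalan_number(5):
  catalan_number(0)*catalan_number(4) = 1*14 = 14
  catalan_number(1)*catalan_number(3) = 1*5 = 5
  catalan_number(2)*catalan_number(2) = 2*2 = 4
  catalan_number(3)*catalan_number(1) = 5*1 = 5
  catalan_number(4)*catalan_number(0) = 14*1 = 14
= 14 + 5 + 4 + 5 + 14
= 42


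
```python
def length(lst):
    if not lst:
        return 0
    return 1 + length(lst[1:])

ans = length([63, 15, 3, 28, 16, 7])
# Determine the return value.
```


length([63, 15, 3, 28, 16, 7])
= 1 + length([15, 3, 28, 16, 7])
= 1 + 1 + length([3, 28, 16, 7])
= 1 + 1 + 1 + length([28, 16, 7])
= 1 + 1 + 1 + 1 + length([16, 7])
= 1 + 1 + 1 + 1 + 1 + length([7])
= 1 + 1 + 1 + 1 + 1 + 1 + length([])
= 1 + 1 + 1 + 1 + 1 + 1 + 0
= 6


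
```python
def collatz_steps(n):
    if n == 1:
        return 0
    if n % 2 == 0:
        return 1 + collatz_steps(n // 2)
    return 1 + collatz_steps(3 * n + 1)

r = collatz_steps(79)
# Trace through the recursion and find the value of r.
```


collatz_steps(79)
79 is odd -> 3*79+1 = 238 -> collatz_steps(238)
238 is even -> collatz_steps(119)
119 is odd -> 3*119+1 = 358 -> collatz_steps(358)
358 is even -> collatz_steps(179)
179 is odd -> 3*179+1 = 538 -> collatz_steps(538)
538 is even -> collatz_steps(269)
269 is odd -> 3*269+1 = 808 -> collatz_steps(808)
808 is even -> collatz_steps(404)
404 is even -> collatz_steps(202)
202 is even -> collatz_steps(101)
101 is odd -> 3*101+1 = 304 -> collatz_steps(304)
304 is even -> collatz_steps(152)
152 is even -> collatz_steps(76)
76 is even -> collatz_steps(38)
38 is even -> collatz_steps(19)
19 is odd -> 3*19+1 = 58 -> collatz_steps(58)
58 is even -> collatz_steps(29)
29 is odd -> 3*29+1 = 88 -> collatz_steps(88)
88 is even -> collatz_steps(44)
44 is even -> collatz_steps(22)
22 is even -> collatz_steps(11)
11 is odd -> 3*11+1 = 34 -> collatz_steps(34)
34 is even -> collatz_steps(17)
17 is odd -> 3*17+1 = 52 -> collatz_steps(52)
52 is even -> collatz_steps(26)
26 is even -> collatz_steps(13)
13 is odd -> 3*13+1 = 40 -> collatz_steps(40)
40 is even -> collatz_steps(20)
20 is even -> collatz_steps(10)
10 is even -> collatz_steps(5)
5 is odd -> 3*5+1 = 16 -> collatz_steps(16)
16 is even -> collatz_steps(8)
8 is even -> collatz_steps(4)
4 is even -> collatz_steps(2)
2 is even -> collatz_steps(1)
Reached 1 after 35 steps
= 35


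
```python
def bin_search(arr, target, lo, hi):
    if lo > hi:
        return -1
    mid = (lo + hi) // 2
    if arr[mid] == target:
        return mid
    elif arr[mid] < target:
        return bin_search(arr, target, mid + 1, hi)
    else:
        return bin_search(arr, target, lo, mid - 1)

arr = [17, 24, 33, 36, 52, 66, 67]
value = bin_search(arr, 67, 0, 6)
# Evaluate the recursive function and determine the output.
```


bin_search(arr, 67, 0, 6)
lo=0, hi=6, mid=3, arr[mid]=36
36 < 67, search right half
lo=4, hi=6, mid=5, arr[mid]=66
66 < 67, search right half
lo=6, hi=6, mid=6, arr[mid]=67
arr[6] == 67, found at index 6
= 6


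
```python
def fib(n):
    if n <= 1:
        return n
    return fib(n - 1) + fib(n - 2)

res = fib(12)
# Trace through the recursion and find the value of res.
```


fib(12)
= fib(11) + fib(10)
= (fib(10) + fib(9)) + fib(10)
Computing bottom-up: fib(0)=0, fib(1)=1, fib(2)=1, fib(3)=2, fib(4)=3, fib(5)=5, fib(6)=8, fib(7)=13, fib(8)=21, fib(9)=34, fib(10)=55, fib(11)=89, fib(12)=144
= 144


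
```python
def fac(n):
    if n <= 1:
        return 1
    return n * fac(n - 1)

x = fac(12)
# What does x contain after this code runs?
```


fac(12)
= 12 * fac(11)
= 12 * 11 * fac(10)
= 12 * 11 * 10 * fac(9)
= 12 * 11 * 10 * 9 * fac(8)
= 12 * 11 * 10 * 9 * 8 * fac(7)
= 12 * 11 * 10 * 9 * 8 * 7 * fac(6)
= 12 * 11 * 10 * 9 * 8 * 7 * 6 * fac(5)
= 12 * 11 * 10 * 9 * 8 * 7 * 6 * 5 * fac(4)
= 12 * 11 * 10 * 9 * 8 * 7 * 6 * 5 * 4 * fac(3)
= 12 * 11 * 10 * 9 * 8 * 7 * 6 * 5 * 4 * 3 * fac(2)
= 12 * 11 * 10 * 9 * 8 * 7 * 6 * 5 * 4 * 3 * 2 * fac(1)
= 12 * 11 * 10 * 9 * 8 * 7 * 6 * 5 * 4 * 3 * 2 * 1
= 479001600


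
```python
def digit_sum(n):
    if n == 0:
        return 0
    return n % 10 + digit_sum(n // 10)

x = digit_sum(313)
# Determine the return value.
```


digit_sum(313)
= 3 + digit_sum(31)
= 3 + 1 + digit_sum(3)
= 3 + 1 + 3 + digit_sum(0)
= 3 + 1 + 3 + 0
= 7


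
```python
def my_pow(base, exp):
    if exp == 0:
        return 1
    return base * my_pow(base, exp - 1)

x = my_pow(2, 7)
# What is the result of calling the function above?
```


my_pow(2, 7)
= 2 * my_pow(2, 6)
= 2 * 2 * my_pow(2, 5)
= 2 * 2 * 2 * my_pow(2, 4)
= 2 * 2 * 2 * 2 * my_pow(2, 3)
= 2 * 2 * 2 * 2 * 2 * my_pow(2, 2)
= 2 * 2 * 2 * 2 * 2 * 2 * my_pow(2, 1)
= 2 * 2 * 2 * 2 * 2 * 2 * 2 * my_pow(2, 0)
= 2 * 2 * 2 * 2 * 2 * 2 * 2 * 1
= 128


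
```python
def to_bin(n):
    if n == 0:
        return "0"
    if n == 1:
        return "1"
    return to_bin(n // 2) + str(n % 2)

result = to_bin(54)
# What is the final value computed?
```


to_bin(54)
= to_bin(27) + "0"
= to_bin(13) + "1" + "0"
= to_bin(6) + "1" + "1" + "0"
= to_bin(3) + "0" + "1" + "1" + "0"
= to_bin(1) + "1" + "0" + "1" + "1" + "0"
= "1" + "1" + "0" + "1" + "1" + "0"
= "110110"


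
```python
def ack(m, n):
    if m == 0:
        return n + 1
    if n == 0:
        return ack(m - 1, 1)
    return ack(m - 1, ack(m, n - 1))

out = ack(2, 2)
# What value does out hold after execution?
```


ack(2, 2)
= ack(1, ack(2, 1))
First compute ack(2, 1) = 5
= ack(1, 5)
= 7


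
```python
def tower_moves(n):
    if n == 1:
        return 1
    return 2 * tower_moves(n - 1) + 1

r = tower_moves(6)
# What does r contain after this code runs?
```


tower_moves(6)
= 2 * tower_moves(5) + 1
= 2 * (2 * tower_moves(4) + 1) + 1
= 2 * (2 * (2 * tower_moves(3) + 1) + 1) + 1
= 2 * (2 * (2 * (2 * tower_moves(2) + 1) + 1) + 1) + 1
= 2 * (2 * (2 * (2 * (2 * tower_moves(1) + 1) + 1) + 1) + 1) + 1
Now compute bottom-up:
tower_moves(1) = 1
tower_moves(2) = 2 * 1 + 1 = 3
tower_moves(3) = 2 * 3 + 1 = 7
tower_moves(4) = 2 * 7 + 1 = 15
tower_moves(5) = 2 * 15 + 1 = 31
tower_moves(6) = 2 * 31 + 1 = 63
= 63
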